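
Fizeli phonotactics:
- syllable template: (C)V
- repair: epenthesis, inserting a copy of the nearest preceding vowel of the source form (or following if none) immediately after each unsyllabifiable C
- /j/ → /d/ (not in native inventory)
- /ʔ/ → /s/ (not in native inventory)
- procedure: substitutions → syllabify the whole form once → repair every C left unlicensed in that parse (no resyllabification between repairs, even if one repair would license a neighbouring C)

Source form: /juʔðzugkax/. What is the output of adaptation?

Substitution: /j/ → /d/, /ʔ/ → /s/, giving /dusðzugkax/.
Syllabifying with onset maximization leaves /s/, /ð/, /g/, /x/ stranded (no codas are permitted; onsets are limited to one consonant).
Epenthesis after each stranded consonant: /s/ → /su/, /ð/ → /ðu/, /g/ → /gu/, /x/ → /xa/.

dusuðuzugukaxa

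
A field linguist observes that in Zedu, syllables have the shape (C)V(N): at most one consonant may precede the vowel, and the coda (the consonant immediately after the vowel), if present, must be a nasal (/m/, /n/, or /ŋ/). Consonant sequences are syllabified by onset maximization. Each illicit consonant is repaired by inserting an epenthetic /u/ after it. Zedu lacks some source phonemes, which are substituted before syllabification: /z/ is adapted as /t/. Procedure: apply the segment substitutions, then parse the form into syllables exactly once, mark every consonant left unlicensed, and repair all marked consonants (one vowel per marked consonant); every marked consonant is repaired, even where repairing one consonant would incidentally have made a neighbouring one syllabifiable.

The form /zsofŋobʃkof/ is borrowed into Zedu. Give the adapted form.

tusofuŋobuʃukofu

Substitution: /z/ → /t/, giving /tsofŋobʃkof/.
Syllabifying with onset maximization leaves /t/, /f/, /b/, /ʃ/, /f/ stranded (only a nasal (/m/, /n/, or /ŋ/) is licensed in coda position; onsets are limited to one consonant).
Each unlicensed consonant becomes the onset of a new syllable: /t/ → /tu/, /f/ → /fu/, /b/ → /bu/, /ʃ/ → /ʃu/, /f/ → /fu/.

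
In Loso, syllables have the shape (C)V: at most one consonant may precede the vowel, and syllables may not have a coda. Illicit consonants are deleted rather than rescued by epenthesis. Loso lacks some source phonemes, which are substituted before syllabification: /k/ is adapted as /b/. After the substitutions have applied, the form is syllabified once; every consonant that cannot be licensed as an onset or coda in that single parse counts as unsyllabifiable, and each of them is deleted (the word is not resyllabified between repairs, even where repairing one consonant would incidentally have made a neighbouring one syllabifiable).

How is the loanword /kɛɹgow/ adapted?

bɛgo

Substitution: /k/ → /b/, giving /bɛɹgow/.
The consonants /ɹ/, /w/ cannot be parsed into a legal (C)V syllable (no codas are permitted; onsets are limited to one consonant).
Deleting the stranded consonants removes /ɹ/, /w/.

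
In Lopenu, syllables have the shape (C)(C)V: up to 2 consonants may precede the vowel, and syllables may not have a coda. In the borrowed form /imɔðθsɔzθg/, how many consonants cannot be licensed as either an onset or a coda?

The consonants /ð/, /z/, /θ/, /g/ cannot be parsed into a legal (C)(C)V syllable (no codas are permitted; onsets may contain at most 2 consonants).

4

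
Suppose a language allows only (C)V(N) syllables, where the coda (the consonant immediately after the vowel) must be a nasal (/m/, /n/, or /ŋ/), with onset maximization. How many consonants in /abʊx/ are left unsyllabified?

1

Under (C)V(N), the unsyllabifiable consonants are /x/ (only a nasal (/m/, /n/, or /ŋ/) is licensed in coda position; onsets are limited to one consonant).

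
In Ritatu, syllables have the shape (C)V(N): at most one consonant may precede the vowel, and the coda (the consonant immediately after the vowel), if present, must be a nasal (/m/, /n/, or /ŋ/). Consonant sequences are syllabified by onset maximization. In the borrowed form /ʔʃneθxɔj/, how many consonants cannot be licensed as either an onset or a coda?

4

Under (C)V(N), the unsyllabifiable consonants are /ʔ/, /ʃ/, /θ/, /j/ (only a nasal (/m/, /n/, or /ŋ/) is licensed in coda position; onsets are limited to one consonant).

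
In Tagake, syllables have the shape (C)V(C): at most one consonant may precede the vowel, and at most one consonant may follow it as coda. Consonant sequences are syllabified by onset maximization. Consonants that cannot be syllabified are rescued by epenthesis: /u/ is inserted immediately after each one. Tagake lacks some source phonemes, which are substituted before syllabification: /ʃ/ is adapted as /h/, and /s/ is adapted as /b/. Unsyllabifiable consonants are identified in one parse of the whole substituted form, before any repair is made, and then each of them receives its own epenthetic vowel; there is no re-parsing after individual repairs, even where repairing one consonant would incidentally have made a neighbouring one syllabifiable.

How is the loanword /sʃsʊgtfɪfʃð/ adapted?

Substitution: /s/ → /b/, /ʃ/ → /h/, giving /bhbʊgtfɪfhð/.
Under (C)V(C), the unsyllabifiable consonants are /b/, /h/, /t/, /h/, /ð/ (at most one coda consonant is licensed; onsets are limited to one consonant).
Epenthesis after each stranded consonant: /b/ → /bu/, /h/ → /hu/, /t/ → /tu/, /h/ → /hu/, /ð/ → /ðu/.

buhubʊgtufɪfhuðu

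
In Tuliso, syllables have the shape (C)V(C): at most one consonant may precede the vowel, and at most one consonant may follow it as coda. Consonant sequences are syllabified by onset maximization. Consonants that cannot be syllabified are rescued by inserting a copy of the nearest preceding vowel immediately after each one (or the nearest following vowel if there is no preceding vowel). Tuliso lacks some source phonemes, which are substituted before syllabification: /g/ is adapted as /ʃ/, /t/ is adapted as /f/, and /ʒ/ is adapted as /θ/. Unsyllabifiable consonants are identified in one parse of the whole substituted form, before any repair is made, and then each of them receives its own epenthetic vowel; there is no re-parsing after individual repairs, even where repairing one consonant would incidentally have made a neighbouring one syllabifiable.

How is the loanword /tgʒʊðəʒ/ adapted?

fʊʃʊθʊðəθ

Substitution: /t/ → /f/, /g/ → /ʃ/, /ʒ/ → /θ/, giving /fʃθʊðəθ/.
Under (C)V(C), the unsyllabifiable consonants are /f/, /ʃ/ (at most one coda consonant is licensed; onsets are limited to one consonant).
Inserting the epenthetic vowel yields /f/ → /fʊ/, /ʃ/ → /ʃʊ/.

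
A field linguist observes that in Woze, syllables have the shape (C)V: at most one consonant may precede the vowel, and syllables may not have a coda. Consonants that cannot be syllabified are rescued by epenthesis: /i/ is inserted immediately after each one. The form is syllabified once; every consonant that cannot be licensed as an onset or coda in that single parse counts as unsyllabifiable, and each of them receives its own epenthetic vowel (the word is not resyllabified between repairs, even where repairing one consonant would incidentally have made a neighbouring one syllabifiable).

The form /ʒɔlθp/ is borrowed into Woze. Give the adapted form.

The consonants /l/, /θ/, /p/ cannot be parsed into a legal (C)V syllable (no codas are permitted; onsets are limited to one consonant).
Epenthesis after each stranded consonant: /l/ → /li/, /θ/ → /θi/, /p/ → /pi/.

ʒɔliθipi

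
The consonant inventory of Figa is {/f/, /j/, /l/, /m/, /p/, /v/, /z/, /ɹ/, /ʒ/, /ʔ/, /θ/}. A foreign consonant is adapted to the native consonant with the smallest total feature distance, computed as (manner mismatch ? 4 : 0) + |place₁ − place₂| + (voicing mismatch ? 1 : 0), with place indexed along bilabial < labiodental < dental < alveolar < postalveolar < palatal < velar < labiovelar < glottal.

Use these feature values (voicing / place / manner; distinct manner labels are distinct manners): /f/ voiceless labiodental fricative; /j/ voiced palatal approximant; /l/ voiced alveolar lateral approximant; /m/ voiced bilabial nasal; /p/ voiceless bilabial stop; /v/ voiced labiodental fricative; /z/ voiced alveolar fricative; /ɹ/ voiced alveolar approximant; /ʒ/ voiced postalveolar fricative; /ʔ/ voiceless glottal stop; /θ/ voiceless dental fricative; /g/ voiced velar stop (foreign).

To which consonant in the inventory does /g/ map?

ʔ

/ʔ/ is closest: same manner (stop), place distance 2 (velar→glottal), voicing differs (+1); total 3. Next closest is /j/ at distance 5.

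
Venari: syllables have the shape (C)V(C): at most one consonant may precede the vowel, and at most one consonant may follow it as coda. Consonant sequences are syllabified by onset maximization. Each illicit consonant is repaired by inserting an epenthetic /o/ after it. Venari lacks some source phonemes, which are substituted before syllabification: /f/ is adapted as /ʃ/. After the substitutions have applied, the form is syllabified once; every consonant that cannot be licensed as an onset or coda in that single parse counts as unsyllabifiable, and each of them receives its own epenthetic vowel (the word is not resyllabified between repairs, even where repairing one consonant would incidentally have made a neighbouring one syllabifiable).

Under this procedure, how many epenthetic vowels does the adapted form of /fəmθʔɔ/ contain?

After substitution the input is /ʃəmθʔɔ/.
The unsyllabifiable consonants are /θ/; each receives one epenthetic vowel.

1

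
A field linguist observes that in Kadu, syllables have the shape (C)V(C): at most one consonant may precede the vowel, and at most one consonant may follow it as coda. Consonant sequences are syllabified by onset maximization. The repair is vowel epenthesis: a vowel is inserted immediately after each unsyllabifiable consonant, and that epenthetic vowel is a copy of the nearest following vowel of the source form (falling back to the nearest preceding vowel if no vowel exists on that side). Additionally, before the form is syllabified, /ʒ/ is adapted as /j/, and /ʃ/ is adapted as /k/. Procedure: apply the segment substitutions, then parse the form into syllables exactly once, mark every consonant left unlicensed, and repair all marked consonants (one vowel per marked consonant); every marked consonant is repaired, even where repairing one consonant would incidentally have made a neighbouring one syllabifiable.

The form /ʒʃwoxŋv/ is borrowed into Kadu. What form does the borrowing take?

Substitution: /ʒ/ → /j/, /ʃ/ → /k/, giving /jkwoxŋv/.
Under (C)V(C), the unsyllabifiable consonants are /j/, /k/, /ŋ/, /v/ (at most one coda consonant is licensed; onsets are limited to one consonant).
Each unlicensed consonant becomes the onset of a new syllable: /j/ → /jo/, /k/ → /ko/, /ŋ/ → /ŋo/, /v/ → /vo/.

jokowoxŋovo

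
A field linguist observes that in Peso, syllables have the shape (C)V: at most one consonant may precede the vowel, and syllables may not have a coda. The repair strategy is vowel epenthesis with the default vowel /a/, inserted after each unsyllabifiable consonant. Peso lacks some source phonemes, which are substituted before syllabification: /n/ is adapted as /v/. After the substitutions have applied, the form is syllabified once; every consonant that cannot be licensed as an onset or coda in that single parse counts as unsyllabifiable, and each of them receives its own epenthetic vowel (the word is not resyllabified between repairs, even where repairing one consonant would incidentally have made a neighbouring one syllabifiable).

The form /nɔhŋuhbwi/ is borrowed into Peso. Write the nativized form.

Substitution: /n/ → /v/, giving /vɔhŋuhbwi/.
Syllabifying with onset maximization leaves /h/, /h/, /b/ stranded (no codas are permitted; onsets are limited to one consonant).
Epenthesis after each stranded consonant: /h/ → /ha/, /h/ → /ha/, /b/ → /ba/.

vɔhaŋuhabawi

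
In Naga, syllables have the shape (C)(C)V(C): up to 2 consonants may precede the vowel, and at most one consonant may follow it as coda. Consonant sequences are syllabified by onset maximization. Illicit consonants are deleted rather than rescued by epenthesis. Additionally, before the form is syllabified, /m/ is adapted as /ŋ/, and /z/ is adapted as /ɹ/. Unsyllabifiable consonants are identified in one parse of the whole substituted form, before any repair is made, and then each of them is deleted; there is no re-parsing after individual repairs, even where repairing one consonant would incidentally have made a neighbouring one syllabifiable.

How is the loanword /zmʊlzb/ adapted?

Substitution: /z/ → /ɹ/, /m/ → /ŋ/, giving /ɹŋʊlɹb/.
Syllabifying with onset maximization leaves /ɹ/, /b/ stranded (at most one coda consonant is licensed; onsets may contain at most 2 consonants).
Deleting the stranded consonants removes /ɹ/, /b/.

ɹŋʊl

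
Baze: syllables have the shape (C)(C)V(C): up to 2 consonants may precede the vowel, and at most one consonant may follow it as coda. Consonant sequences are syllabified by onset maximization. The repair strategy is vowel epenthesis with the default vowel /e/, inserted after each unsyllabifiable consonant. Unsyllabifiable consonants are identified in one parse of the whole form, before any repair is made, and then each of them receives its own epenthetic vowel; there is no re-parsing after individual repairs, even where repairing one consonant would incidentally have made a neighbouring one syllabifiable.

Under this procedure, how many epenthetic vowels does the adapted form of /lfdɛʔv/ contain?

The unsyllabifiable consonants are /l/, /v/; each receives one epenthetic vowel.

2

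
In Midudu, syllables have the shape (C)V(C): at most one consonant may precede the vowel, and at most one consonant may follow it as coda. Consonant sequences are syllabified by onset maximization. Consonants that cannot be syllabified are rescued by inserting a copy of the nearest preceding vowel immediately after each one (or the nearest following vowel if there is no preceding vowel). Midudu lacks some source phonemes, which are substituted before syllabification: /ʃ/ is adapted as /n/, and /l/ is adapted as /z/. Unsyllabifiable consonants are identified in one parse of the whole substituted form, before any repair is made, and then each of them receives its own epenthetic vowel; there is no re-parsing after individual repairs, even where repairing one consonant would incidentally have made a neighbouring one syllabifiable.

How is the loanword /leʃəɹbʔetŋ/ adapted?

zenəɹbəʔetŋe

Substitution: /l/ → /z/, /ʃ/ → /n/, giving /zenəɹbʔetŋ/.
The consonants /b/, /ŋ/ cannot be parsed into a legal (C)V(C) syllable (at most one coda consonant is licensed; onsets are limited to one consonant).
Each unlicensed consonant becomes the onset of a new syllable: /b/ → /bə/, /ŋ/ → /ŋe/.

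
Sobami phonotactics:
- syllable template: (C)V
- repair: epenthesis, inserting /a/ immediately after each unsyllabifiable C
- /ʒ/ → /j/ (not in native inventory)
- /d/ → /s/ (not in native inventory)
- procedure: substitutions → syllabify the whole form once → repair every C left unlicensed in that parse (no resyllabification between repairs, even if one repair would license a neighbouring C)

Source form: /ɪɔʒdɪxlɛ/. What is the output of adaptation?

Substitution: /ʒ/ → /j/, /d/ → /s/, giving /ɪɔjsɪxlɛ/.
The consonants /j/, /x/ cannot be parsed into a legal (C)V syllable (no codas are permitted; onsets are limited to one consonant).
Each unlicensed consonant becomes the onset of a new syllable: /j/ → /ja/, /x/ → /xa/.

ɪɔjasɪxalɛ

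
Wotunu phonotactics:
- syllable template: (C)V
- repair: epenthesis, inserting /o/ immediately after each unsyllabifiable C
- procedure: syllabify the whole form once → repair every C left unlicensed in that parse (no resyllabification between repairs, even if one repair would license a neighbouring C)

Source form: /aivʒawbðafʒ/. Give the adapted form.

The consonants /v/, /w/, /b/, /f/, /ʒ/ cannot be parsed into a legal (C)V syllable (no codas are permitted; onsets are limited to one consonant).
Each unlicensed consonant becomes the onset of a new syllable: /v/ → /vo/, /w/ → /wo/, /b/ → /bo/, /f/ → /fo/, /ʒ/ → /ʒo/.

aivoʒawoboðafoʒo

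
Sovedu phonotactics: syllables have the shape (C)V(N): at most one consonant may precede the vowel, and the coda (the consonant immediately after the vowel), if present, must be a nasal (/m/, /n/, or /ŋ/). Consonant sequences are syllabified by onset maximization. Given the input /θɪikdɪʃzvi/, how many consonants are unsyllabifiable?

3

Under (C)V(N), the unsyllabifiable consonants are /k/, /ʃ/, /z/ (only a nasal (/m/, /n/, or /ŋ/) is licensed in coda position; onsets are limited to one consonant).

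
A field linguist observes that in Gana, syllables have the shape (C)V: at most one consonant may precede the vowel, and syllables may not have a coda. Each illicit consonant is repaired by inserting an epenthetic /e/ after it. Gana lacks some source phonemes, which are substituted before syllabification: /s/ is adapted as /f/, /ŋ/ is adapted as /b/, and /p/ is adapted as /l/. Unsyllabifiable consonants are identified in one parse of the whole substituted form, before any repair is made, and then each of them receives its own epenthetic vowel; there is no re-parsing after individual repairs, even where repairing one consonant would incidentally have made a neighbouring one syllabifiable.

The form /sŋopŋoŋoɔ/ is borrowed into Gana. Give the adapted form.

Substitution: /s/ → /f/, /ŋ/ → /b/, /p/ → /l/, giving /fbolboboɔ/.
Syllabifying with onset maximization leaves /f/, /l/ stranded (no codas are permitted; onsets are limited to one consonant).
Epenthesis after each stranded consonant: /f/ → /fe/, /l/ → /le/.

feboleboboɔ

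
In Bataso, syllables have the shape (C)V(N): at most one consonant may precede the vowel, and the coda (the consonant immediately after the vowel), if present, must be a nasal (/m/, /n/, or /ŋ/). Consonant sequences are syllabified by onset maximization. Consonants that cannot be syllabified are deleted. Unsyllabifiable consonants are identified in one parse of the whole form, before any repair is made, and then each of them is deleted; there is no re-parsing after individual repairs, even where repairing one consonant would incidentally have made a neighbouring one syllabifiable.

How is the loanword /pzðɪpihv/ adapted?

The consonants /p/, /z/, /h/, /v/ cannot be parsed into a legal (C)V(N) syllable (only a nasal (/m/, /n/, or /ŋ/) is licensed in coda position; onsets are limited to one consonant).
Each unlicensed consonant is deleted: /p/, /z/, /h/, /v/.

ðɪpi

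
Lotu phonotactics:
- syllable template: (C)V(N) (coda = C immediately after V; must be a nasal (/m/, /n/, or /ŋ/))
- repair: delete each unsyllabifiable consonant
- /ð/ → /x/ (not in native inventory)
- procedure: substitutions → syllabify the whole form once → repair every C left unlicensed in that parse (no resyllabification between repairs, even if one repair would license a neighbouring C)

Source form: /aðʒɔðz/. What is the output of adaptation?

Substitution: /ð/ → /x/, giving /axʒɔxz/.
The consonants /x/, /x/, /z/ cannot be parsed into a legal (C)V(N) syllable (only a nasal (/m/, /n/, or /ŋ/) is licensed in coda position; onsets are limited to one consonant).
Each unlicensed consonant is deleted: /x/, /x/, /z/.

aʒɔ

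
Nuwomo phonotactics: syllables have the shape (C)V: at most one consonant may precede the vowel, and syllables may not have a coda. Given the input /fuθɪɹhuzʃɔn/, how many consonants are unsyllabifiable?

Syllabifying with onset maximization leaves /ɹ/, /z/, /n/ stranded (no codas are permitted; onsets are limited to one consonant).

3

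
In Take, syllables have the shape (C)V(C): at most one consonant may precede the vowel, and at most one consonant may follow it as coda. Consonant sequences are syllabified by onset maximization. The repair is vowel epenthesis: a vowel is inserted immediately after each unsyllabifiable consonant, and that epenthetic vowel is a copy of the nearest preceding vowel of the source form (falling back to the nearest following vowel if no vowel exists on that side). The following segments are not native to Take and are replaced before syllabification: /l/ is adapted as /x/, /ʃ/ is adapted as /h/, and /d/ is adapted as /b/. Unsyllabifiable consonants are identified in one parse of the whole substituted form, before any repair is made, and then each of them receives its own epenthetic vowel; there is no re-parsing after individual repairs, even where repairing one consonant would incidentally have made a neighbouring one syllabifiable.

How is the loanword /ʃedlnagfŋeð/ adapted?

Substitution: /ʃ/ → /h/, /d/ → /b/, /l/ → /x/, giving /hebxnagfŋeð/.
Under (C)V(C), the unsyllabifiable consonants are /x/, /f/ (at most one coda consonant is licensed; onsets are limited to one consonant).
Epenthesis after each stranded consonant: /x/ → /xe/, /f/ → /fa/.

hebxenagfaŋeð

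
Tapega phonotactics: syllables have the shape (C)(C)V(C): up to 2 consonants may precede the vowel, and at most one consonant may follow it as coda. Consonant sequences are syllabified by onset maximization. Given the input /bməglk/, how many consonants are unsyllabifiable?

Syllabifying with onset maximization leaves /l/, /k/ stranded (at most one coda consonant is licensed; onsets may contain at most 2 consonants).

2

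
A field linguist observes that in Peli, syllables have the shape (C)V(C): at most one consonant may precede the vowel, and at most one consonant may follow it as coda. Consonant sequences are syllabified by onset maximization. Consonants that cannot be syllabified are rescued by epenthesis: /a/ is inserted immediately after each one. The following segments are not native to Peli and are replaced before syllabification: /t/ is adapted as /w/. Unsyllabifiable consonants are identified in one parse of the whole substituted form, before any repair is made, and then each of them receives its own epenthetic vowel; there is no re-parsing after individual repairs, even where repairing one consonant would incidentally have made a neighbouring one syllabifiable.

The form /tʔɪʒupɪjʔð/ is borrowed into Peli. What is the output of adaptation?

Substitution: /t/ → /w/, giving /wʔɪʒupɪjʔð/.
The consonants /w/, /ʔ/, /ð/ cannot be parsed into a legal (C)V(C) syllable (at most one coda consonant is licensed; onsets are limited to one consonant).
Epenthesis after each stranded consonant: /w/ → /wa/, /ʔ/ → /ʔa/, /ð/ → /ða/.

waʔɪʒupɪjʔaða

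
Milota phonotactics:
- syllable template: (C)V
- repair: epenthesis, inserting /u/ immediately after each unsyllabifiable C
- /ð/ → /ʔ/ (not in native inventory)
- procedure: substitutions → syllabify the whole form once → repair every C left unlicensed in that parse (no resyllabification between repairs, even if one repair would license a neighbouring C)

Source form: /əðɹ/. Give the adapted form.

Substitution: /ð/ → /ʔ/, giving /əʔɹ/.
The consonants /ʔ/, /ɹ/ cannot be parsed into a legal (C)V syllable (no codas are permitted; onsets are limited to one consonant).
Inserting the epenthetic vowel yields /ʔ/ → /ʔu/, /ɹ/ → /ɹu/.

əʔuɹu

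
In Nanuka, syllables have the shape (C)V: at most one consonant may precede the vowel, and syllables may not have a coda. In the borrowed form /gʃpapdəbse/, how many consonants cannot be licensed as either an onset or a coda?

Under (C)V, the unsyllabifiable consonants are /g/, /ʃ/, /p/, /b/ (no codas are permitted; onsets are limited to one consonant).

4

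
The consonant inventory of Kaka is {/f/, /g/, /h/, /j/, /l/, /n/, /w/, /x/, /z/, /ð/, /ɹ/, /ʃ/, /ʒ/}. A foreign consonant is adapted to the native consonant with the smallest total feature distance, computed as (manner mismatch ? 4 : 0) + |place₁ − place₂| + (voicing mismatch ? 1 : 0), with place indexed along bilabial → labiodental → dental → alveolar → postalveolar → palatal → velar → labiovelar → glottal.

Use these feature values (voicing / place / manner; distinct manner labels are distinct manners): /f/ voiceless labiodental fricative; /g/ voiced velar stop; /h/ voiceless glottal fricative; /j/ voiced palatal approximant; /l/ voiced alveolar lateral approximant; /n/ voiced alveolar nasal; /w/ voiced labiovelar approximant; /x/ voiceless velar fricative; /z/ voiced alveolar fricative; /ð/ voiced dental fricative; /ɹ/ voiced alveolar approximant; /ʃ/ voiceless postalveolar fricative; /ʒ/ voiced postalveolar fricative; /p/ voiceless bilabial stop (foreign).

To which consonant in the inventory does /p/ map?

/f/ is closest: manner differs (stop→fricative, +4), place distance 1 (bilabial→labiodental), same voicing; total 5. Next closest is /g/ at distance 7.

f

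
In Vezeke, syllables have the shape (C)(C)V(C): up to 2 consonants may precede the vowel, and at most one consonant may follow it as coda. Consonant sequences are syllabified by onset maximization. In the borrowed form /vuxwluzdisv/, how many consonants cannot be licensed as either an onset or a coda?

Under (C)(C)V(C), the unsyllabifiable consonants are /v/ (at most one coda consonant is licensed; onsets may contain at most 2 consonants).

1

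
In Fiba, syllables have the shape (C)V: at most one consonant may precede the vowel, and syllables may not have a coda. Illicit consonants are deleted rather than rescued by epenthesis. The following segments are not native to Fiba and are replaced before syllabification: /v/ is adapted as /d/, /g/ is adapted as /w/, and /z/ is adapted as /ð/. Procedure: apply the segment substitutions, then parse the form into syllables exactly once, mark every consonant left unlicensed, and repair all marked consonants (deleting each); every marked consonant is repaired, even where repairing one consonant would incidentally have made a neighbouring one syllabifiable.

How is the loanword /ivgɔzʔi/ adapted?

iwɔʔi

Substitution: /v/ → /d/, /g/ → /w/, /z/ → /ð/, giving /idwɔðʔi/.
Under (C)V, the unsyllabifiable consonants are /d/, /ð/ (no codas are permitted; onsets are limited to one consonant).
Each unlicensed consonant is deleted: /d/, /ð/.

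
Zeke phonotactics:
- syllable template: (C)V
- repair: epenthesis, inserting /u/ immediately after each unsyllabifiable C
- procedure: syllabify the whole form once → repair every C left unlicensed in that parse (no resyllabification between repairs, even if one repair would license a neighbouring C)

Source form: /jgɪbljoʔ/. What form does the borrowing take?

The consonants /j/, /b/, /l/, /ʔ/ cannot be parsed into a legal (C)V syllable (no codas are permitted; onsets are limited to one consonant).
Each unlicensed consonant becomes the onset of a new syllable: /j/ → /ju/, /b/ → /bu/, /l/ → /lu/, /ʔ/ → /ʔu/.

jugɪbulujoʔu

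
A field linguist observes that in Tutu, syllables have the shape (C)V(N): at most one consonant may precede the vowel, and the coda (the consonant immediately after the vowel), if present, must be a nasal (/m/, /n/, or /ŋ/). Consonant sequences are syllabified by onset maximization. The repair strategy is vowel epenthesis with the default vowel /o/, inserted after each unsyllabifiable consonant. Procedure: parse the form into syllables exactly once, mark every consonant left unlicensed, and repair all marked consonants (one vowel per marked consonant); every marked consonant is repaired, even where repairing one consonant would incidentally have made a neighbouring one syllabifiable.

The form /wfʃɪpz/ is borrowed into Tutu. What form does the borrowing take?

Syllabifying with onset maximization leaves /w/, /f/, /p/, /z/ stranded (only a nasal (/m/, /n/, or /ŋ/) is licensed in coda position; onsets are limited to one consonant).
Each unlicensed consonant becomes the onset of a new syllable: /w/ → /wo/, /f/ → /fo/, /p/ → /po/, /z/ → /zo/.

wofoʃɪpozo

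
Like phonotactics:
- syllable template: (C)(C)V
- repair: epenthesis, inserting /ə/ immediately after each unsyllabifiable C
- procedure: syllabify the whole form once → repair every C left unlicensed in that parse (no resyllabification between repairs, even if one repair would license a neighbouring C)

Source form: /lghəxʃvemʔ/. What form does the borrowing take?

ləghəxəʃveməʔə

Under (C)(C)V, the unsyllabifiable consonants are /l/, /x/, /m/, /ʔ/ (no codas are permitted; onsets may contain at most 2 consonants).
Epenthesis after each stranded consonant: /l/ → /lə/, /x/ → /xə/, /m/ → /mə/, /ʔ/ → /ʔə/.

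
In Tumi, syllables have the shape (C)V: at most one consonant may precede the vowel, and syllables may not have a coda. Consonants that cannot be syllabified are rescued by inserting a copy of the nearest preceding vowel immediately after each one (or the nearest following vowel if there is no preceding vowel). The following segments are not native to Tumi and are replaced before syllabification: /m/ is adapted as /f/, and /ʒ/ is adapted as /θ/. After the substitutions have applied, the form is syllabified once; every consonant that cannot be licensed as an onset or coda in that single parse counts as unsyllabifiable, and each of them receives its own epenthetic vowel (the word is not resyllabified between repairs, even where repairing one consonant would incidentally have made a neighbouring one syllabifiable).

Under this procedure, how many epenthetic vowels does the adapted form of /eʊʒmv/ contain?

After substitution the input is /eʊθfv/.
The unsyllabifiable consonants are /θ/, /f/, /v/; each receives one epenthetic vowel.

3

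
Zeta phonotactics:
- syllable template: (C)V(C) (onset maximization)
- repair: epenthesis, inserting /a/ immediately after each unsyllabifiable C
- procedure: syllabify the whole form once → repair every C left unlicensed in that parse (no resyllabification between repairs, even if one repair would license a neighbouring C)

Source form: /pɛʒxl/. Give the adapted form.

Under (C)V(C), the unsyllabifiable consonants are /x/, /l/ (at most one coda consonant is licensed; onsets are limited to one consonant).
Each unlicensed consonant becomes the onset of a new syllable: /x/ → /xa/, /l/ → /la/.

pɛʒxala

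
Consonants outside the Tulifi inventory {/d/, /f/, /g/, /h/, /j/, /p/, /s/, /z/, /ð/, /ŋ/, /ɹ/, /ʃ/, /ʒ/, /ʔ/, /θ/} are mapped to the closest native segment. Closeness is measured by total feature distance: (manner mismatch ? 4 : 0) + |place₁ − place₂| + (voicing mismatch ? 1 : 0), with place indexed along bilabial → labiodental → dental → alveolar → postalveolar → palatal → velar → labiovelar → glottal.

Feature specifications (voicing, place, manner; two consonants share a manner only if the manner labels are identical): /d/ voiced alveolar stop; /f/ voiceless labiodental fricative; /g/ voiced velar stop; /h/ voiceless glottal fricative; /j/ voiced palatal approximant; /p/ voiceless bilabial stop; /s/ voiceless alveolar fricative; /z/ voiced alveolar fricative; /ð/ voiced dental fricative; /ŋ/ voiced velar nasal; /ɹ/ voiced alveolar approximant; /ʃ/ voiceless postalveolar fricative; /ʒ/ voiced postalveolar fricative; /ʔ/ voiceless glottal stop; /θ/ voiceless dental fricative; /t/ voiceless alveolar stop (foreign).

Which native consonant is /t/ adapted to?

/d/ is closest: same manner (stop), place distance 0 (alveolar→alveolar), voicing differs (+1); total 1. Next closest is /p/ at distance 3.

d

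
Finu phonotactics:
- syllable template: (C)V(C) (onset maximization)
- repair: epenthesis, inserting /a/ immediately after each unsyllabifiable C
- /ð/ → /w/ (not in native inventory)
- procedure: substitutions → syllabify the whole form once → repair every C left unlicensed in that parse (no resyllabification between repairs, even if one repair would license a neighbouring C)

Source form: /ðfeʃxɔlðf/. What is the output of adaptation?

Substitution: /ð/ → /w/, giving /wfeʃxɔlwf/.
Under (C)V(C), the unsyllabifiable consonants are /w/, /w/, /f/ (at most one coda consonant is licensed; onsets are limited to one consonant).
Epenthesis after each stranded consonant: /w/ → /wa/, /w/ → /wa/, /f/ → /fa/.

wafeʃxɔlwafa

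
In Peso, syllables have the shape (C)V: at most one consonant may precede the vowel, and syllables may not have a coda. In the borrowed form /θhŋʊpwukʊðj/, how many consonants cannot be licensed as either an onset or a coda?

The consonants /θ/, /h/, /p/, /ð/, /j/ cannot be parsed into a legal (C)V syllable (no codas are permitted; onsets are limited to one consonant).

5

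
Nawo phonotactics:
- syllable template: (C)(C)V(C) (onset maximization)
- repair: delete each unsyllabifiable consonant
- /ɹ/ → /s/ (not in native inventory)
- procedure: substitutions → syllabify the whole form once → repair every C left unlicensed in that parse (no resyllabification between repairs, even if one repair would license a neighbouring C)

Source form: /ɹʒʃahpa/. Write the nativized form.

ʒʃahpa

Substitution: /ɹ/ → /s/, giving /sʒʃahpa/.
The consonants /s/ cannot be parsed into a legal (C)(C)V(C) syllable (at most one coda consonant is licensed; onsets may contain at most 2 consonants).
Deletion applies to /s/.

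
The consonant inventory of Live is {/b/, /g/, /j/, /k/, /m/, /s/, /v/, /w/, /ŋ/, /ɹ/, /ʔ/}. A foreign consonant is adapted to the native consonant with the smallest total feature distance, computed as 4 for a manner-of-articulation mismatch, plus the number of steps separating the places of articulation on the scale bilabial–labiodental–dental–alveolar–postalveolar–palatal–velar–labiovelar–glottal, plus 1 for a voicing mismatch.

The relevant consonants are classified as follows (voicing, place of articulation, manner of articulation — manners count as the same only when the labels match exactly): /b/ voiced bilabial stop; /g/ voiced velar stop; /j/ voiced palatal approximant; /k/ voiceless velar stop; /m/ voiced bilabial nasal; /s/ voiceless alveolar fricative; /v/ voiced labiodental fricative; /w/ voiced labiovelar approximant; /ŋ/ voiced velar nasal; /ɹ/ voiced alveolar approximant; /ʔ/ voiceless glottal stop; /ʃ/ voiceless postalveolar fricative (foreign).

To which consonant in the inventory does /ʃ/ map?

/s/ is closest: same manner (fricative), place distance 1 (postalveolar→alveolar), same voicing; total 1. Next closest is /v/ at distance 4.

s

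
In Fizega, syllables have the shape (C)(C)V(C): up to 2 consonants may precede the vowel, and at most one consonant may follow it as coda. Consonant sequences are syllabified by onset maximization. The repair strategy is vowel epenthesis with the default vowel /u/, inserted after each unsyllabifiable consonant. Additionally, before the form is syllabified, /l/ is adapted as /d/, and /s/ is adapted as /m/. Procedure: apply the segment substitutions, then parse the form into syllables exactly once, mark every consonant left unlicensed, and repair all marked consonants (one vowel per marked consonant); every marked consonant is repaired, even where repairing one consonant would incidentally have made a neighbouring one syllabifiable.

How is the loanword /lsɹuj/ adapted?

Substitution: /l/ → /d/, /s/ → /m/, giving /dmɹuj/.
Under (C)(C)V(C), the unsyllabifiable consonants are /d/ (at most one coda consonant is licensed; onsets may contain at most 2 consonants).
Epenthesis after each stranded consonant: /d/ → /du/.

dumɹuj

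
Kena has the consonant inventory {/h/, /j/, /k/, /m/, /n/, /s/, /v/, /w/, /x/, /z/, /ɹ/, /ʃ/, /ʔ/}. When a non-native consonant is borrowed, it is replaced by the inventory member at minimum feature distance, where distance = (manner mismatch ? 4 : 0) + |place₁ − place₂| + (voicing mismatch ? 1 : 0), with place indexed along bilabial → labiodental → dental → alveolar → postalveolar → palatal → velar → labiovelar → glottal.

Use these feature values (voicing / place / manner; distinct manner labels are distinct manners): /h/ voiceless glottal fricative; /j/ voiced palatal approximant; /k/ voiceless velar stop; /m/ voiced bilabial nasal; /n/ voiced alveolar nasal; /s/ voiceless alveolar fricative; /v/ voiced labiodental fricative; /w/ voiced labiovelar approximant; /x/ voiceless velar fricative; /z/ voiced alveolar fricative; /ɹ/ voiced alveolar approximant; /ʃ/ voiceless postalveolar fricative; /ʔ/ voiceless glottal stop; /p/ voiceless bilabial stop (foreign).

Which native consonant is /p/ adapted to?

/m/ is closest: manner differs (stop→nasal, +4), place distance 0 (bilabial→bilabial), voicing differs (+1); total 5. Next closest is /k/ at distance 6.

m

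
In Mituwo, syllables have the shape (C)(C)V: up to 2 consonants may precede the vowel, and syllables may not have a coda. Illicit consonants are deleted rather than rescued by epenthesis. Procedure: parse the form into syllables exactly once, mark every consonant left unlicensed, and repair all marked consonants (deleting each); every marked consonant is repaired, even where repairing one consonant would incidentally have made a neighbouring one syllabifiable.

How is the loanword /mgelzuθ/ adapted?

mgelzu

The consonants /θ/ cannot be parsed into a legal (C)(C)V syllable (no codas are permitted; onsets may contain at most 2 consonants).
Deleting the stranded consonants removes /θ/.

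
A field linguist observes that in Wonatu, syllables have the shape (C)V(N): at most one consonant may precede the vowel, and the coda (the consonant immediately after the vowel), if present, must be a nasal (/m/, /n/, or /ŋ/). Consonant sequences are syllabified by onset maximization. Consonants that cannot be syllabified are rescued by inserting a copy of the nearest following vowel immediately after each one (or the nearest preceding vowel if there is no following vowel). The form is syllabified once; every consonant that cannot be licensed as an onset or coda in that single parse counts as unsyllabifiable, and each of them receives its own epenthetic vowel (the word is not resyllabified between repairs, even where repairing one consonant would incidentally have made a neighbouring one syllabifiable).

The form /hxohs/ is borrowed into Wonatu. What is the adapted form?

The consonants /h/, /h/, /s/ cannot be parsed into a legal (C)V(N) syllable (only a nasal (/m/, /n/, or /ŋ/) is licensed in coda position; onsets are limited to one consonant).
Inserting the epenthetic vowel yields /h/ → /ho/, /h/ → /ho/, /s/ → /so/.

hoxohoso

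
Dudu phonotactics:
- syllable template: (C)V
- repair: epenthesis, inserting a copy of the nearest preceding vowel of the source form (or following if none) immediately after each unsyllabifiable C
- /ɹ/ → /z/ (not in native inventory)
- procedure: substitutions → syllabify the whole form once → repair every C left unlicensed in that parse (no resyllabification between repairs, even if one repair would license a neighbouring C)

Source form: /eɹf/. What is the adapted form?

Substitution: /ɹ/ → /z/, giving /ezf/.
Syllabifying with onset maximization leaves /z/, /f/ stranded (no codas are permitted; onsets are limited to one consonant).
Inserting the epenthetic vowel yields /z/ → /ze/, /f/ → /fe/.

ezefe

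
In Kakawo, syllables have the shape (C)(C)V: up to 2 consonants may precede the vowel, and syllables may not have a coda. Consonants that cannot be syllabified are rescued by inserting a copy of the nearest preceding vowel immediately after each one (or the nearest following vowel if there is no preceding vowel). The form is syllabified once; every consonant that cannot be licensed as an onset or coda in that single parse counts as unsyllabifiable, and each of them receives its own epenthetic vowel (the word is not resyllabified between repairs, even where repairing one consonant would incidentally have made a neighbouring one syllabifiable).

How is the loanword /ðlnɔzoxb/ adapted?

ðɔlnɔzoxobo

Under (C)(C)V, the unsyllabifiable consonants are /ð/, /x/, /b/ (no codas are permitted; onsets may contain at most 2 consonants).
Each unlicensed consonant becomes the onset of a new syllable: /ð/ → /ðɔ/, /x/ → /xo/, /b/ → /bo/.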